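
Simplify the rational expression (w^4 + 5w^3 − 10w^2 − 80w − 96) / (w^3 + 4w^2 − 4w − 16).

(w^2 − w − 12)/(w − 2)

Repeated division with remainder:
  w^4 + 5w^3 − 10w^2 − 80w − 96 = (w + 1)(w^3 + 4w^2 − 4w − 16) + (−10w^2 − 60w − 80)
  w^3 + 4w^2 − 4w − 16 = (−(1/10)w + 1/5)(−10w^2 − 60w − 80) + (0)
Last nonzero remainder: −10w^2 − 60w − 80. Dividing through by −10 gives the monic gcd w^2 + 6w + 8.
Cancel w^2 + 6w + 8 from numerator and denominator to get the reduced form.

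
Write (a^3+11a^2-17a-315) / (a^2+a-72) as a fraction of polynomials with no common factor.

(a^2+2a-35)/(a-8)

Euclidean algorithm in ℚ[a]:
  a^3+11a^2-17a-315 = (a+10)(a^2+a-72) + (45a+405)
  a^2+a-72 = ((1/45)a-8/45)(45a+405) + (0)
Last nonzero remainder: 45a+405. Dividing through by 45 gives the monic gcd a+9.
Cancel a+9 from numerator and denominator to get the reduced form.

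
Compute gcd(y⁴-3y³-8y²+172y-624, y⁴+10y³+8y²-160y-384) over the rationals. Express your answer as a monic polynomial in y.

Repeated division with remainder:
  y⁴-3y³-8y²+172y-624 = (y⁴+10y³+8y²-160y-384) + (-13y³-16y²+332y-240)
  y⁴+10y³+8y²-160y-384 = (-(1/13)y-114/169)(-13y³-16y²+332y-240) + ((3844/169)y²+(7688/169)y-92256/169)
  -13y³-16y²+332y-240 = (-(2197/3844)y+845/1922)((3844/169)y²+(7688/169)y-92256/169) + (0)
Last nonzero remainder: (3844/169)y²+(7688/169)y-92256/169. Dividing through by 3844/169 gives the monic gcd y²+2y-24.

y²+2y-24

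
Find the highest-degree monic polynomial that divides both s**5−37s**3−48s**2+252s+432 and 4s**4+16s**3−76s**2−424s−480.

s**3+9s**2+26s+24

By polynomial division,
  s**5−37s**3−48s**2+252s+432 = ((1/4)s−1)(4s**4+16s**3−76s**2−424s−480) + (−2s**3−18s**2−52s−48)
  4s**4+16s**3−76s**2−424s−480 = (−2s+10)(−2s**3−18s**2−52s−48) + (0)
Last nonzero remainder: −2s**3−18s**2−52s−48. Dividing through by −2 gives the monic gcd s**3+9s**2+26s+24.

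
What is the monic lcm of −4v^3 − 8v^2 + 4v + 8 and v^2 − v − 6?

Apply the Euclidean algorithm:
  −4v^3 − 8v^2 + 4v + 8 = (−4v − 12)(v^2 − v − 6) + (−32v − 64)
  v^2 − v − 6 = (−(1/32)v + 3/32)(−32v − 64) + (0)
Last nonzero remainder: −32v − 64. Dividing through by −32 gives the monic gcd v + 2.
Then lcm(f, g) = f·g / gcd(f, g); expanding and making the result monic gives the answer.

v^4 − v^3 − 7v^2 + v + 6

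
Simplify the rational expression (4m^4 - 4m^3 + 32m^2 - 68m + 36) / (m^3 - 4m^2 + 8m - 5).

Repeated division with remainder:
  4m^4 - 4m^3 + 32m^2 - 68m + 36 = (4m + 12)(m^3 - 4m^2 + 8m - 5) + (48m^2 - 144m + 96)
  m^3 - 4m^2 + 8m - 5 = ((1/48)m - 1/48)(48m^2 - 144m + 96) + (3m - 3)
  48m^2 - 144m + 96 = (16m - 32)(3m - 3) + (0)
Last nonzero remainder: 3m - 3. Dividing through by 3 gives the monic gcd m - 1.
Cancel m - 1 from numerator and denominator to get the reduced form.

(4m^3 + 32m - 36)/(m^2 - 3m + 5)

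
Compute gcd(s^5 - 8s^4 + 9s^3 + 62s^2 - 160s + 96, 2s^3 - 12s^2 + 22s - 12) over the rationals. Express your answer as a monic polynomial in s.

s^2 - 3s + 2

Euclidean algorithm in ℚ[s]:
  s^5 - 8s^4 + 9s^3 + 62s^2 - 160s + 96 = ((1/2)s^2 - s - 7)(2s^3 - 12s^2 + 22s - 12) + (6s^2 - 18s + 12)
  2s^3 - 12s^2 + 22s - 12 = ((1/3)s - 1)(6s^2 - 18s + 12) + (0)
Last nonzero remainder: 6s^2 - 18s + 12. Dividing through by 6 gives the monic gcd s^2 - 3s + 2.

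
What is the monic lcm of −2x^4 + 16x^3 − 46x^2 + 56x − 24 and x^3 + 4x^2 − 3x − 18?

x^6 − 2x^5 − 16x^4 + 38x^3 + 51x^2 − 180x + 108

Euclidean algorithm in ℚ[x]:
  −2x^4 + 16x^3 − 46x^2 + 56x − 24 = (−2x + 24)(x^3 + 4x^2 − 3x − 18) + (−148x^2 + 92x + 408)
  x^3 + 4x^2 − 3x − 18 = (−(1/148)x − 171/5476)(−148x^2 + 92x + 408) + ((3600/1369)x − 7200/1369)
  −148x^2 + 92x + 408 = (−(50653/900)x − 23273/300)((3600/1369)x − 7200/1369) + (0)
Last nonzero remainder: (3600/1369)x − 7200/1369. Dividing through by 3600/1369 gives the monic gcd x − 2.
Then lcm(f, g) = f·g / gcd(f, g); expanding and making the result monic gives the answer.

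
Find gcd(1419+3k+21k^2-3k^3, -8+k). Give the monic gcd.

1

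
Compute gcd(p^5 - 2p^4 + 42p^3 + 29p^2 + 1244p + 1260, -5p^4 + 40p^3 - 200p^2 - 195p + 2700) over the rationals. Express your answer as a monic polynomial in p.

Apply the Euclidean algorithm:
  p^5 - 2p^4 + 42p^3 + 29p^2 + 1244p + 1260 = (-(1/5)p - 6/5)(-5p^4 + 40p^3 - 200p^2 - 195p + 2700) + (50p^3 - 250p^2 + 1550p + 4500)
  -5p^4 + 40p^3 - 200p^2 - 195p + 2700 = (-(1/10)p + 3/10)(50p^3 - 250p^2 + 1550p + 4500) + (30p^2 - 210p + 1350)
  50p^3 - 250p^2 + 1550p + 4500 = ((5/3)p + 10/3)(30p^2 - 210p + 1350) + (0)
Last nonzero remainder: 30p^2 - 210p + 1350. Dividing through by 30 gives the monic gcd p^2 - 7p + 45.

p^2 - 7p + 45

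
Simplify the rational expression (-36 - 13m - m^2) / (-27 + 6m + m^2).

Repeated division with remainder:
  -m^2 - 13m - 36 = (-1)(m^2 + 6m - 27) + (-7m - 63)
  m^2 + 6m - 27 = (-(1/7)m + 3/7)(-7m - 63) + (0)
Last nonzero remainder: -7m - 63. Dividing through by -7 gives the monic gcd m + 9.
Cancel m + 9 from numerator and denominator to get the reduced form.

(-4 - m)/(-3 + m)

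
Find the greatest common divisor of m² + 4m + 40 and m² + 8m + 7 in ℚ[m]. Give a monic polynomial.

1

Apply the Euclidean algorithm:
  m² + 4m + 40 = (m² + 8m + 7) + (-4m + 33)
  m² + 8m + 7 = (-(1/4)m - 65/16)(-4m + 33) + (2257/16)
  -4m + 33 = (-(64/2257)m + 528/2257)(2257/16) + (0)
The last nonzero remainder is the constant 2257/16, so the polynomials are coprime and gcd = 1.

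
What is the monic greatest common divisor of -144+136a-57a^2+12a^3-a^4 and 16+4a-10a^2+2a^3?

-4+a

By polynomial division,
  -a^4+12a^3-57a^2+136a-144 = (-(1/2)a+7/2)(2a^3-10a^2+4a+16) + (-20a^2+130a-200)
  2a^3-10a^2+4a+16 = (-(1/10)a-3/20)(-20a^2+130a-200) + ((7/2)a-14)
  -20a^2+130a-200 = (-(40/7)a+100/7)((7/2)a-14) + (0)
Last nonzero remainder: (7/2)a-14. Dividing through by 7/2 gives the monic gcd a-4.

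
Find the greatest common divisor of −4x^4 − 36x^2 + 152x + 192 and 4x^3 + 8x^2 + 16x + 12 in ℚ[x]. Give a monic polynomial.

x + 1

Euclidean algorithm in ℚ[x]:
  −4x^4 − 36x^2 + 152x + 192 = (−x + 2)(4x^3 + 8x^2 + 16x + 12) + (−36x^2 + 132x + 168)
  4x^3 + 8x^2 + 16x + 12 = (−(1/9)x − 17/27)(−36x^2 + 132x + 168) + ((1060/9)x + 1060/9)
  −36x^2 + 132x + 168 = (−(81/265)x + 378/265)((1060/9)x + 1060/9) + (0)
Last nonzero remainder: (1060/9)x + 1060/9. Dividing through by 1060/9 gives the monic gcd x + 1.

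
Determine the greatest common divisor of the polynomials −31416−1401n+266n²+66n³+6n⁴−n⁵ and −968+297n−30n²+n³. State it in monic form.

Apply the Euclidean algorithm:
  −n⁵+6n⁴+66n³+266n²−1401n−31416 = (−n²−24n−357)(n³−30n²+297n−968) + (−4284n²+81396n−376992)
  n³−30n²+297n−968 = (−(1/4284)n+11/4284)(−4284n²+81396n−376992) + (0)
Last nonzero remainder: −4284n²+81396n−376992. Dividing through by −4284 gives the monic gcd n²−19n+88.

88−19n+n²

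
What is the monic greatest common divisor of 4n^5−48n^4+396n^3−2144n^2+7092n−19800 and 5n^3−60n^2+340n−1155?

n^2−5n+33

Euclidean algorithm in ℚ[n]:
  4n^5−48n^4+396n^3−2144n^2+7092n−19800 = ((4/5)n^2+124/5)(5n^3−60n^2+340n−1155) + (268n^2−1340n+8844)
  5n^3−60n^2+340n−1155 = ((5/268)n−35/268)(268n^2−1340n+8844) + (0)
Last nonzero remainder: 268n^2−1340n+8844. Dividing through by 268 gives the monic gcd n^2−5n+33.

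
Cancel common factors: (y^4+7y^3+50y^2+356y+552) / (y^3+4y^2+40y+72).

(y^3+5y^2+40y+276)/(y^2+2y+36)

Repeated division with remainder:
  y^4+7y^3+50y^2+356y+552 = (y+3)(y^3+4y^2+40y+72) + (−2y^2+164y+336)
  y^3+4y^2+40y+72 = (−(1/2)y−43)(−2y^2+164y+336) + (7260y+14520)
  −2y^2+164y+336 = (−(1/3630)y+14/605)(7260y+14520) + (0)
Last nonzero remainder: 7260y+14520. Dividing through by 7260 gives the monic gcd y+2.
Cancel y+2 from numerator and denominator to get the reduced form.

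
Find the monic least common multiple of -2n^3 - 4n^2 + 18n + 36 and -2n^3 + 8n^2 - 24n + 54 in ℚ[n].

n^5 + n^4 - 2n^3 + 9n^2 - 63n - 162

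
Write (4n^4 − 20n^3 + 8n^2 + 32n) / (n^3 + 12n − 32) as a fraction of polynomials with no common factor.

(4n^3 − 12n^2 − 16n)/(n^2 + 2n + 16)

Repeated division with remainder:
  4n^4 − 20n^3 + 8n^2 + 32n = (4n − 20)(n^3 + 12n − 32) + (−40n^2 + 400n − 640)
  n^3 + 12n − 32 = (−(1/40)n − 1/4)(−40n^2 + 400n − 640) + (96n − 192)
  −40n^2 + 400n − 640 = (−(5/12)n + 10/3)(96n − 192) + (0)
Last nonzero remainder: 96n − 192. Dividing through by 96 gives the monic gcd n − 2.
Cancel n − 2 from numerator and denominator to get the reduced form.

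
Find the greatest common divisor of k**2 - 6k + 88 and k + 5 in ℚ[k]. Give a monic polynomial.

1

Repeated division with remainder:
  k**2 - 6k + 88 = (k - 11)(k + 5) + (143)
  k + 5 = ((1/143)k + 5/143)(143) + (0)
The last nonzero remainder is the constant 143, so the polynomials are coprime and gcd = 1.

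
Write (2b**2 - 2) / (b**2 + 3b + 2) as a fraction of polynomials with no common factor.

(2b - 2)/(b + 2)

Euclidean algorithm in ℚ[b]:
  2b**2 - 2 = (2)(b**2 + 3b + 2) + (-6b - 6)
  b**2 + 3b + 2 = (-(1/6)b - 1/3)(-6b - 6) + (0)
Last nonzero remainder: -6b - 6. Dividing through by -6 gives the monic gcd b + 1.
Cancel b + 1 from numerator and denominator to get the reduced form.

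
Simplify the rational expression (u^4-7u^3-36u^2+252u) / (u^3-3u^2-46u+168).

(u^3-u^2-42u)/(u^2+3u-28)

Repeated division with remainder:
  u^4-7u^3-36u^2+252u = (u-4)(u^3-3u^2-46u+168) + (-2u^2-100u+672)
  u^3-3u^2-46u+168 = (-(1/2)u+53/2)(-2u^2-100u+672) + (2940u-17640)
  -2u^2-100u+672 = (-(1/1470)u-4/105)(2940u-17640) + (0)
Last nonzero remainder: 2940u-17640. Dividing through by 2940 gives the monic gcd u-6.
Cancel u-6 from numerator and denominator to get the reduced form.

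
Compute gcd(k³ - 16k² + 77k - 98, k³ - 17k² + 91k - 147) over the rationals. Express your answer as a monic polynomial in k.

k² - 14k + 49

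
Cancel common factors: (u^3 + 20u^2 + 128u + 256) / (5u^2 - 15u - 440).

(u^2 + 12u + 32)/(5u - 55)

By polynomial division,
  u^3 + 20u^2 + 128u + 256 = ((1/5)u + 23/5)(5u^2 - 15u - 440) + (285u + 2280)
  5u^2 - 15u - 440 = ((1/57)u - 11/57)(285u + 2280) + (0)
Last nonzero remainder: 285u + 2280. Dividing through by 285 gives the monic gcd u + 8.
Cancel u + 8 from numerator and denominator to get the reduced form.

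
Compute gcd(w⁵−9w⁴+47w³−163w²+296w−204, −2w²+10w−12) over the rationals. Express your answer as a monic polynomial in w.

w²−5w+6

Euclidean algorithm in ℚ[w]:
  w⁵−9w⁴+47w³−163w²+296w−204 = (−(1/2)w³+2w²−(21/2)w+17)(−2w²+10w−12) + (0)
Last nonzero remainder: −2w²+10w−12. Dividing through by −2 gives the monic gcd w²−5w+6.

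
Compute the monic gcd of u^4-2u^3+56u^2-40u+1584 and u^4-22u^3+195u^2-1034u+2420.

u^2-6u+44

Apply the Euclidean algorithm:
  u^4-2u^3+56u^2-40u+1584 = (u^4-22u^3+195u^2-1034u+2420) + (20u^3-139u^2+994u-836)
  u^4-22u^3+195u^2-1034u+2420 = ((1/20)u-301/400)(20u^3-139u^2+994u-836) + ((16281/400)u^2-(48843/200)u+179091/100)
  20u^3-139u^2+994u-836 = ((8000/16281)u-7600/16281)((16281/400)u^2-(48843/200)u+179091/100) + (0)
Last nonzero remainder: (16281/400)u^2-(48843/200)u+179091/100. Dividing through by 16281/400 gives the monic gcd u^2-6u+44.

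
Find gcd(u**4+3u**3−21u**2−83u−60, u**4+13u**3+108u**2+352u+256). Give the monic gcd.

u**2+5u+4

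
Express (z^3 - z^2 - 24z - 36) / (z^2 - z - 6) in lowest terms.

(z^2 - 3z - 18)/(z - 3)

Apply the Euclidean algorithm:
  z^3 - z^2 - 24z - 36 = (z)(z^2 - z - 6) + (-18z - 36)
  z^2 - z - 6 = (-(1/18)z + 1/6)(-18z - 36) + (0)
Last nonzero remainder: -18z - 36. Dividing through by -18 gives the monic gcd z + 2.
Cancel z + 2 from numerator and denominator to get the reduced form.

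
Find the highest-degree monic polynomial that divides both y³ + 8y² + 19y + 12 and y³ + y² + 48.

y + 4

Apply the Euclidean algorithm:
  y³ + 8y² + 19y + 12 = (y³ + y² + 48) + (7y² + 19y - 36)
  y³ + y² + 48 = ((1/7)y - 12/49)(7y² + 19y - 36) + ((480/49)y + 1920/49)
  7y² + 19y - 36 = ((343/480)y - 147/160)((480/49)y + 1920/49) + (0)
Last nonzero remainder: (480/49)y + 1920/49. Dividing through by 480/49 gives the monic gcd y + 4.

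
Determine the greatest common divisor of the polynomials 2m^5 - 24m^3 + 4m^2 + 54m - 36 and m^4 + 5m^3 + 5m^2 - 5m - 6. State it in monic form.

Euclidean algorithm in ℚ[m]:
  2m^5 - 24m^3 + 4m^2 + 54m - 36 = (2m - 10)(m^4 + 5m^3 + 5m^2 - 5m - 6) + (16m^3 + 64m^2 + 16m - 96)
  m^4 + 5m^3 + 5m^2 - 5m - 6 = ((1/16)m + 1/16)(16m^3 + 64m^2 + 16m - 96) + (0)
Last nonzero remainder: 16m^3 + 64m^2 + 16m - 96. Dividing through by 16 gives the monic gcd m^3 + 4m^2 + m - 6.

m^3 + 4m^2 + m - 6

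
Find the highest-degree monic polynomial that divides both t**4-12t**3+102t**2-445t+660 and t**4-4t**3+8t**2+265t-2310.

t**2-5t+55

Apply the Euclidean algorithm:
  t**4-12t**3+102t**2-445t+660 = (t**4-4t**3+8t**2+265t-2310) + (-8t**3+94t**2-710t+2970)
  t**4-4t**3+8t**2+265t-2310 = (-(1/8)t-31/32)(-8t**3+94t**2-710t+2970) + ((165/16)t**2-(825/16)t+9075/16)
  -8t**3+94t**2-710t+2970 = (-(128/165)t+288/55)((165/16)t**2-(825/16)t+9075/16) + (0)
Last nonzero remainder: (165/16)t**2-(825/16)t+9075/16. Dividing through by 165/16 gives the monic gcd t**2-5t+55.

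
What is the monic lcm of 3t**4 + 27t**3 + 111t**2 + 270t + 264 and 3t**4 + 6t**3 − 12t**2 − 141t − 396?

t**6 + 8t**5 + 16t**4 − 55t**3 − 446t**2 − 1168t − 1056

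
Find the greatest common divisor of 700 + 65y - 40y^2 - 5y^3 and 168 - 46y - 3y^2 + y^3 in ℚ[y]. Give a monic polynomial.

Euclidean algorithm in ℚ[y]:
  -5y^3 - 40y^2 + 65y + 700 = (-5)(y^3 - 3y^2 - 46y + 168) + (-55y^2 - 165y + 1540)
  y^3 - 3y^2 - 46y + 168 = (-(1/55)y + 6/55)(-55y^2 - 165y + 1540) + (0)
Last nonzero remainder: -55y^2 - 165y + 1540. Dividing through by -55 gives the monic gcd y^2 + 3y - 28.

-28 + 3y + y^2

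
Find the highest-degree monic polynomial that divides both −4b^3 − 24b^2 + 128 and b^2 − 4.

Euclidean algorithm in ℚ[b]:
  −4b^3 − 24b^2 + 128 = (−4b − 24)(b^2 − 4) + (−16b + 32)
  b^2 − 4 = (−(1/16)b − 1/8)(−16b + 32) + (0)
Last nonzero remainder: −16b + 32. Dividing through by −16 gives the monic gcd b − 2.

b − 2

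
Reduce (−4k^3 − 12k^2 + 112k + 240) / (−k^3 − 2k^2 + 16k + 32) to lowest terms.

By polynomial division,
  −4k^3 − 12k^2 + 112k + 240 = (4)(−k^3 − 2k^2 + 16k + 32) + (−4k^2 + 48k + 112)
  −k^3 − 2k^2 + 16k + 32 = ((1/4)k + 7/2)(−4k^2 + 48k + 112) + (−180k − 360)
  −4k^2 + 48k + 112 = ((1/45)k − 14/45)(−180k − 360) + (0)
Last nonzero remainder: −180k − 360. Dividing through by −180 gives the monic gcd k + 2.
Cancel k + 2 from numerator and denominator to get the reduced form.

(4k^2 + 4k − 120)/(k^2 − 16)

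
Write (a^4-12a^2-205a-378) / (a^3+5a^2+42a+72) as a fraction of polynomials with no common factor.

By polynomial division,
  a^4-12a^2-205a-378 = (a-5)(a^3+5a^2+42a+72) + (-29a^2-67a-18)
  a^3+5a^2+42a+72 = (-(1/29)a-78/841)(-29a^2-67a-18) + ((29574/841)a+59148/841)
  -29a^2-67a-18 = (-(24389/29574)a-841/3286)((29574/841)a+59148/841) + (0)
Last nonzero remainder: (29574/841)a+59148/841. Dividing through by 29574/841 gives the monic gcd a+2.
Cancel a+2 from numerator and denominator to get the reduced form.

(a^3-2a^2-8a-189)/(a^2+3a+36)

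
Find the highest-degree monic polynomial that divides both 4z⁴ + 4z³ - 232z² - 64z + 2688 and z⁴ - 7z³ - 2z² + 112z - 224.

Apply the Euclidean algorithm:
  4z⁴ + 4z³ - 232z² - 64z + 2688 = (4)(z⁴ - 7z³ - 2z² + 112z - 224) + (32z³ - 224z² - 512z + 3584)
  z⁴ - 7z³ - 2z² + 112z - 224 = ((1/32)z)(32z³ - 224z² - 512z + 3584) + (14z² - 224)
  32z³ - 224z² - 512z + 3584 = ((16/7)z - 16)(14z² - 224) + (0)
Last nonzero remainder: 14z² - 224. Dividing through by 14 gives the monic gcd z² - 16.

z² - 16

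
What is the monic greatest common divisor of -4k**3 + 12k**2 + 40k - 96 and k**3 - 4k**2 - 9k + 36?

k**2 - k - 12

Apply the Euclidean algorithm:
  -4k**3 + 12k**2 + 40k - 96 = (-4)(k**3 - 4k**2 - 9k + 36) + (-4k**2 + 4k + 48)
  k**3 - 4k**2 - 9k + 36 = (-(1/4)k + 3/4)(-4k**2 + 4k + 48) + (0)
Last nonzero remainder: -4k**2 + 4k + 48. Dividing through by -4 gives the monic gcd k**2 - k - 12.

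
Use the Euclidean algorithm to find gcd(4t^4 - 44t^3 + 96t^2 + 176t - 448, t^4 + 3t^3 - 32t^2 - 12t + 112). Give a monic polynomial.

t^3 - 4t^2 - 4t + 16

Repeated division with remainder:
  4t^4 - 44t^3 + 96t^2 + 176t - 448 = (4)(t^4 + 3t^3 - 32t^2 - 12t + 112) + (-56t^3 + 224t^2 + 224t - 896)
  t^4 + 3t^3 - 32t^2 - 12t + 112 = (-(1/56)t - 1/8)(-56t^3 + 224t^2 + 224t - 896) + (0)
Last nonzero remainder: -56t^3 + 224t^2 + 224t - 896. Dividing through by -56 gives the monic gcd t^3 - 4t^2 - 4t + 16.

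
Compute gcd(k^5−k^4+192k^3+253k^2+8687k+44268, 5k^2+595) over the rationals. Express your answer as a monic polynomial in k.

k^2+119

Repeated division with remainder:
  k^5−k^4+192k^3+253k^2+8687k+44268 = ((1/5)k^3−(1/5)k^2+(73/5)k+372/5)(5k^2+595) + (0)
Last nonzero remainder: 5k^2+595. Dividing through by 5 gives the monic gcd k^2+119.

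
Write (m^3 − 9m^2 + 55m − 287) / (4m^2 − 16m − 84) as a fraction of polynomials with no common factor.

(m^2 − 2m + 41)/(4m + 12)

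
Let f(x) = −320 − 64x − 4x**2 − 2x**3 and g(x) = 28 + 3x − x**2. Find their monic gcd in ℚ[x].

Euclidean algorithm in ℚ[x]:
  −2x**3 − 4x**2 − 64x − 320 = (2x + 10)(−x**2 + 3x + 28) + (−150x − 600)
  −x**2 + 3x + 28 = ((1/150)x − 7/150)(−150x − 600) + (0)
Last nonzero remainder: −150x − 600. Dividing through by −150 gives the monic gcd x + 4.

4 + x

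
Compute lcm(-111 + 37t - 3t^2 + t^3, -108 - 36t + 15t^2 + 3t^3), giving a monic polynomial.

-1332 - 444t + 149t^2 + 25t^3 + 5t^4 + t^5

Repeated division with remainder:
  t^3 - 3t^2 + 37t - 111 = (1/3)(3t^3 + 15t^2 - 36t - 108) + (-8t^2 + 49t - 75)
  3t^3 + 15t^2 - 36t - 108 = (-(3/8)t - 267/64)(-8t^2 + 49t - 75) + ((8979/64)t - 26937/64)
  -8t^2 + 49t - 75 = (-(512/8979)t + 1600/8979)((8979/64)t - 26937/64) + (0)
Last nonzero remainder: (8979/64)t - 26937/64. Dividing through by 8979/64 gives the monic gcd t - 3.
Then lcm(f, g) = f·g / gcd(f, g); expanding and making the result monic gives the answer.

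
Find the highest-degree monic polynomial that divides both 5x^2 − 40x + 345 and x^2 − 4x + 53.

1

Euclidean algorithm in ℚ[x]:
  5x^2 − 40x + 345 = (5)(x^2 − 4x + 53) + (−20x + 80)
  x^2 − 4x + 53 = (−(1/20)x)(−20x + 80) + (53)
  −20x + 80 = (−(20/53)x + 80/53)(53) + (0)
The last nonzero remainder is the constant 53, so the polynomials are coprime and gcd = 1.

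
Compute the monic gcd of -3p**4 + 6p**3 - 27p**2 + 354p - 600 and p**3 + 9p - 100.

p**3 + 9p - 100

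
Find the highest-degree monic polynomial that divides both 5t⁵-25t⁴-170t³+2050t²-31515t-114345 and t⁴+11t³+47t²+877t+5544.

t³+3t²+23t+693

Apply the Euclidean algorithm:
  5t⁵-25t⁴-170t³+2050t²-31515t-114345 = (5t-80)(t⁴+11t³+47t²+877t+5544) + (475t³+1425t²+10925t+329175)
  t⁴+11t³+47t²+877t+5544 = ((1/475)t+8/475)(475t³+1425t²+10925t+329175) + (0)
Last nonzero remainder: 475t³+1425t²+10925t+329175. Dividing through by 475 gives the monic gcd t³+3t²+23t+693.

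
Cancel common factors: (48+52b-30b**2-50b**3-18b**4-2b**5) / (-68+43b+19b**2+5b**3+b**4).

(-12-22b-12b**2-2b**3)/(17+2b+b**2)

Euclidean algorithm in ℚ[b]:
  -2b**5-18b**4-50b**3-30b**2+52b+48 = (-2b-8)(b**4+5b**3+19b**2+43b-68) + (28b**3+208b**2+260b-496)
  b**4+5b**3+19b**2+43b-68 = ((1/28)b-17/196)(28b**3+208b**2+260b-496) + ((1360/49)b**2+(4080/49)b-5440/49)
  28b**3+208b**2+260b-496 = ((343/340)b+1519/340)((1360/49)b**2+(4080/49)b-5440/49) + (0)
Last nonzero remainder: (1360/49)b**2+(4080/49)b-5440/49. Dividing through by 1360/49 gives the monic gcd b**2+3b-4.
Cancel b**2+3b-4 from numerator and denominator to get the reduced form.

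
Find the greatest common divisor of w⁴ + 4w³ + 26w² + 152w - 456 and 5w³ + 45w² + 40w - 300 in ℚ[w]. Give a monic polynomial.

Euclidean algorithm in ℚ[w]:
  w⁴ + 4w³ + 26w² + 152w - 456 = ((1/5)w - 1)(5w³ + 45w² + 40w - 300) + (63w² + 252w - 756)
  5w³ + 45w² + 40w - 300 = ((5/63)w + 25/63)(63w² + 252w - 756) + (0)
Last nonzero remainder: 63w² + 252w - 756. Dividing through by 63 gives the monic gcd w² + 4w - 12.

w² + 4w - 12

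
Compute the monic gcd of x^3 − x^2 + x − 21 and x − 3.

x − 3

By polynomial division,
  x^3 − x^2 + x − 21 = (x^2 + 2x + 7)(x − 3) + (0)
The last nonzero remainder x − 3 is already monic.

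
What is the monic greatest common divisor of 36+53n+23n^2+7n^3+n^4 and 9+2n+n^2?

9+2n+n^2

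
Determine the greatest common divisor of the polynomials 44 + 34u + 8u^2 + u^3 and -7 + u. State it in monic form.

Euclidean algorithm in ℚ[u]:
  u^3 + 8u^2 + 34u + 44 = (u^2 + 15u + 139)(u - 7) + (1017)
  u - 7 = ((1/1017)u - 7/1017)(1017) + (0)
The last nonzero remainder is the constant 1017, so the polynomials are coprime and gcd = 1.

1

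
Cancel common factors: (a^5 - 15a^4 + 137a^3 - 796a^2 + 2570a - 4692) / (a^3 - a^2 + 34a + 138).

By polynomial division,
  a^5 - 15a^4 + 137a^3 - 796a^2 + 2570a - 4692 = (a^2 - 14a + 89)(a^3 - a^2 + 34a + 138) + (-369a^2 + 1476a - 16974)
  a^3 - a^2 + 34a + 138 = (-(1/369)a - 1/123)(-369a^2 + 1476a - 16974) + (0)
Last nonzero remainder: -369a^2 + 1476a - 16974. Dividing through by -369 gives the monic gcd a^2 - 4a + 46.
Cancel a^2 - 4a + 46 from numerator and denominator to get the reduced form.

(a^3 - 11a^2 + 47a - 102)/(a + 3)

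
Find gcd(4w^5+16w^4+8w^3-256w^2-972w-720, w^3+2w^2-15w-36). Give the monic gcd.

w^2-w-12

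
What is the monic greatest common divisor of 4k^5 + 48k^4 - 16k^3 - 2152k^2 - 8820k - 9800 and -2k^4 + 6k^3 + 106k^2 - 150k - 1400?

Euclidean algorithm in ℚ[k]:
  4k^5 + 48k^4 - 16k^3 - 2152k^2 - 8820k - 9800 = (-2k - 30)(-2k^4 + 6k^3 + 106k^2 - 150k - 1400) + (376k^3 + 728k^2 - 16120k - 51800)
  -2k^4 + 6k^3 + 106k^2 - 150k - 1400 = (-(1/188)k + 58/2209)(376k^3 + 728k^2 - 16120k - 51800) + ((2520/2209)k^2 - (5040/2209)k - 88200/2209)
  376k^3 + 728k^2 - 16120k - 51800 = ((103823/315)k + 81733/63)((2520/2209)k^2 - (5040/2209)k - 88200/2209) + (0)
Last nonzero remainder: (2520/2209)k^2 - (5040/2209)k - 88200/2209. Dividing through by 2520/2209 gives the monic gcd k^2 - 2k - 35.

k^2 - 2k - 35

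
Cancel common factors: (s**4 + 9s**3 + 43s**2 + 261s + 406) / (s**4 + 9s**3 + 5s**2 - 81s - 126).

Repeated division with remainder:
  s**4 + 9s**3 + 43s**2 + 261s + 406 = (s**4 + 9s**3 + 5s**2 - 81s - 126) + (38s**2 + 342s + 532)
  s**4 + 9s**3 + 5s**2 - 81s - 126 = ((1/38)s**2 - 9/38)(38s**2 + 342s + 532) + (0)
Last nonzero remainder: 38s**2 + 342s + 532. Dividing through by 38 gives the monic gcd s**2 + 9s + 14.
Cancel s**2 + 9s + 14 from numerator and denominator to get the reduced form.

(s**2 + 29)/(s**2 - 9)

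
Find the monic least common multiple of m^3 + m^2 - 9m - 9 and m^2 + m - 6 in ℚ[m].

By polynomial division,
  m^3 + m^2 - 9m - 9 = (m)(m^2 + m - 6) + (-3m - 9)
  m^2 + m - 6 = (-(1/3)m + 2/3)(-3m - 9) + (0)
Last nonzero remainder: -3m - 9. Dividing through by -3 gives the monic gcd m + 3.
Then lcm(f, g) = f·g / gcd(f, g); expanding and making the result monic gives the answer.

m^4 - m^3 - 11m^2 + 9m + 18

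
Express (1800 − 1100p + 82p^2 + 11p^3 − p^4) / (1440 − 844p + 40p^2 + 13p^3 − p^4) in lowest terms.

Repeated division with remainder:
  −p^4 + 11p^3 + 82p^2 − 1100p + 1800 = (−p^4 + 13p^3 + 40p^2 − 844p + 1440) + (−2p^3 + 42p^2 − 256p + 360)
  −p^4 + 13p^3 + 40p^2 − 844p + 1440 = ((1/2)p + 4)(−2p^3 + 42p^2 − 256p + 360) + (0)
Last nonzero remainder: −2p^3 + 42p^2 − 256p + 360. Dividing through by −2 gives the monic gcd p^3 − 21p^2 + 128p − 180.
Cancel p^3 − 21p^2 + 128p − 180 from numerator and denominator to get the reduced form.

(10 + p)/(8 + p)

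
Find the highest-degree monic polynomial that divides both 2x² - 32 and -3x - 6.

1

Repeated division with remainder:
  2x² - 32 = (-(2/3)x + 4/3)(-3x - 6) + (-24)
  -3x - 6 = ((1/8)x + 1/4)(-24) + (0)
The last nonzero remainder is the constant -24, so the polynomials are coprime and gcd = 1.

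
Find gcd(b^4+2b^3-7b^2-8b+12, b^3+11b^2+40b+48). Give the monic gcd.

Euclidean algorithm in ℚ[b]:
  b^4+2b^3-7b^2-8b+12 = (b-9)(b^3+11b^2+40b+48) + (52b^2+304b+444)
  b^3+11b^2+40b+48 = ((1/52)b+67/676)(52b^2+304b+444) + ((225/169)b+675/169)
  52b^2+304b+444 = ((8788/225)b+25012/225)((225/169)b+675/169) + (0)
Last nonzero remainder: (225/169)b+675/169. Dividing through by 225/169 gives the monic gcd b+3.

b+3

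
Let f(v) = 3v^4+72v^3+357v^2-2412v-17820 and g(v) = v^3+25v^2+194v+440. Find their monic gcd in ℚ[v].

v^2+21v+110

Repeated division with remainder:
  3v^4+72v^3+357v^2-2412v-17820 = (3v-3)(v^3+25v^2+194v+440) + (-150v^2-3150v-16500)
  v^3+25v^2+194v+440 = (-(1/150)v-2/75)(-150v^2-3150v-16500) + (0)
Last nonzero remainder: -150v^2-3150v-16500. Dividing through by -150 gives the monic gcd v^2+21v+110.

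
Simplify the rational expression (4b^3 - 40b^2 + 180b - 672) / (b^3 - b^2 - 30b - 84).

By polynomial division,
  4b^3 - 40b^2 + 180b - 672 = (4)(b^3 - b^2 - 30b - 84) + (-36b^2 + 300b - 336)
  b^3 - b^2 - 30b - 84 = (-(1/36)b - 11/54)(-36b^2 + 300b - 336) + ((196/9)b - 1372/9)
  -36b^2 + 300b - 336 = (-(81/49)b + 108/49)((196/9)b - 1372/9) + (0)
Last nonzero remainder: (196/9)b - 1372/9. Dividing through by 196/9 gives the monic gcd b - 7.
Cancel b - 7 from numerator and denominator to get the reduced form.

(4b^2 - 12b + 96)/(b^2 + 6b + 12)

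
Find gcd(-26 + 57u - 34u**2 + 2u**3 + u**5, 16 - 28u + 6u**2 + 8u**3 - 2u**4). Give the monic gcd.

1 - 2u + u**2

Apply the Euclidean algorithm:
  u**5 + 2u**3 - 34u**2 + 57u - 26 = (-(1/2)u - 2)(-2u**4 + 8u**3 + 6u**2 - 28u + 16) + (21u**3 - 36u**2 + 9u + 6)
  -2u**4 + 8u**3 + 6u**2 - 28u + 16 = (-(2/21)u + 32/147)(21u**3 - 36u**2 + 9u + 6) + ((720/49)u**2 - (1440/49)u + 720/49)
  21u**3 - 36u**2 + 9u + 6 = ((343/240)u + 49/120)((720/49)u**2 - (1440/49)u + 720/49) + (0)
Last nonzero remainder: (720/49)u**2 - (1440/49)u + 720/49. Dividing through by 720/49 gives the monic gcd u**2 - 2u + 1.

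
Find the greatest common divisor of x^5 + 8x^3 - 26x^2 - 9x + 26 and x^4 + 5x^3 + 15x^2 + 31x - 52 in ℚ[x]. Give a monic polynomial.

x^3 + x^2 + 11x - 13

Euclidean algorithm in ℚ[x]:
  x^5 + 8x^3 - 26x^2 - 9x + 26 = (x - 5)(x^4 + 5x^3 + 15x^2 + 31x - 52) + (18x^3 + 18x^2 + 198x - 234)
  x^4 + 5x^3 + 15x^2 + 31x - 52 = ((1/18)x + 2/9)(18x^3 + 18x^2 + 198x - 234) + (0)
Last nonzero remainder: 18x^3 + 18x^2 + 198x - 234. Dividing through by 18 gives the monic gcd x^3 + x^2 + 11x - 13.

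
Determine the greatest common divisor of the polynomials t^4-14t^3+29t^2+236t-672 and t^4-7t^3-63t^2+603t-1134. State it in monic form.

Repeated division with remainder:
  t^4-14t^3+29t^2+236t-672 = (t^4-7t^3-63t^2+603t-1134) + (-7t^3+92t^2-367t+462)
  t^4-7t^3-63t^2+603t-1134 = (-(1/7)t-43/49)(-7t^3+92t^2-367t+462) + (-(1700/49)t^2+(17000/49)t-5100/7)
  -7t^3+92t^2-367t+462 = ((343/1700)t-539/850)(-(1700/49)t^2+(17000/49)t-5100/7) + (0)
Last nonzero remainder: -(1700/49)t^2+(17000/49)t-5100/7. Dividing through by -1700/49 gives the monic gcd t^2-10t+21.

t^2-10t+21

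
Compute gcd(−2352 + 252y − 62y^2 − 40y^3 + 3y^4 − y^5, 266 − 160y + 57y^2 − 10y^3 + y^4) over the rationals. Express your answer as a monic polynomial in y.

14 − 4y + y^2

By polynomial division,
  −y^5 + 3y^4 − 40y^3 − 62y^2 + 252y − 2352 = (−y − 7)(y^4 − 10y^3 + 57y^2 − 160y + 266) + (−53y^3 + 177y^2 − 602y − 490)
  y^4 − 10y^3 + 57y^2 − 160y + 266 = (−(1/53)y + 353/2809)(−53y^3 + 177y^2 − 602y − 490) + ((65726/2809)y^2 − (262904/2809)y + 920164/2809)
  −53y^3 + 177y^2 − 602y − 490 = (−(148877/65726)y − 98315/65726)((65726/2809)y^2 − (262904/2809)y + 920164/2809) + (0)
Last nonzero remainder: (65726/2809)y^2 − (262904/2809)y + 920164/2809. Dividing through by 65726/2809 gives the monic gcd y^2 − 4y + 14.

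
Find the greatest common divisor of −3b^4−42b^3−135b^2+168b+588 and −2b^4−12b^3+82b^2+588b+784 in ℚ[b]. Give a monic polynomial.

b^2+9b+14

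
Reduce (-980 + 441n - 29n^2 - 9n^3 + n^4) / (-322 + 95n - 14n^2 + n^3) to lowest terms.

Repeated division with remainder:
  n^4 - 9n^3 - 29n^2 + 441n - 980 = (n + 5)(n^3 - 14n^2 + 95n - 322) + (-54n^2 + 288n + 630)
  n^3 - 14n^2 + 95n - 322 = (-(1/54)n + 13/81)(-54n^2 + 288n + 630) + ((544/9)n - 3808/9)
  -54n^2 + 288n + 630 = (-(243/272)n - 405/272)((544/9)n - 3808/9) + (0)
Last nonzero remainder: (544/9)n - 3808/9. Dividing through by 544/9 gives the monic gcd n - 7.
Cancel n - 7 from numerator and denominator to get the reduced form.

(140 - 43n - 2n^2 + n^3)/(46 - 7n + n^2)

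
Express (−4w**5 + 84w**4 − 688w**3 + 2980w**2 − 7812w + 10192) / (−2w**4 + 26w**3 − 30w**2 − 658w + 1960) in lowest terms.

(2w**2 − 6w + 26)/(w + 5)

Repeated division with remainder:
  −4w**5 + 84w**4 − 688w**3 + 2980w**2 − 7812w + 10192 = (2w − 16)(−2w**4 + 26w**3 − 30w**2 − 658w + 1960) + (−212w**3 + 3816w**2 − 22260w + 41552)
  −2w**4 + 26w**3 − 30w**2 − 658w + 1960 = ((1/106)w + 5/106)(−212w**3 + 3816w**2 − 22260w + 41552) + (0)
Last nonzero remainder: −212w**3 + 3816w**2 − 22260w + 41552. Dividing through by −212 gives the monic gcd w**3 − 18w**2 + 105w − 196.
Cancel w**3 − 18w**2 + 105w − 196 from numerator and denominator to get the reduced form.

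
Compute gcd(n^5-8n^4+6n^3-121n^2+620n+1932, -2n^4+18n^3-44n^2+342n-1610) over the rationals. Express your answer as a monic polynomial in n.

n^3-4n^2+2n-161

Euclidean algorithm in ℚ[n]:
  n^5-8n^4+6n^3-121n^2+620n+1932 = (-(1/2)n-1/2)(-2n^4+18n^3-44n^2+342n-1610) + (-7n^3+28n^2-14n+1127)
  -2n^4+18n^3-44n^2+342n-1610 = ((2/7)n-10/7)(-7n^3+28n^2-14n+1127) + (0)
Last nonzero remainder: -7n^3+28n^2-14n+1127. Dividing through by -7 gives the monic gcd n^3-4n^2+2n-161.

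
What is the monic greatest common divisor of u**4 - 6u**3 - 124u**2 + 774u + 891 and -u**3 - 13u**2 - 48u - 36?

u + 1

Repeated division with remainder:
  u**4 - 6u**3 - 124u**2 + 774u + 891 = (-u + 19)(-u**3 - 13u**2 - 48u - 36) + (75u**2 + 1650u + 1575)
  -u**3 - 13u**2 - 48u - 36 = (-(1/75)u + 3/25)(75u**2 + 1650u + 1575) + (-225u - 225)
  75u**2 + 1650u + 1575 = (-(1/3)u - 7)(-225u - 225) + (0)
Last nonzero remainder: -225u - 225. Dividing through by -225 gives the monic gcd u + 1.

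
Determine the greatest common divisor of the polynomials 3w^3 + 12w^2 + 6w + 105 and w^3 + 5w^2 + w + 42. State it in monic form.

Apply the Euclidean algorithm:
  3w^3 + 12w^2 + 6w + 105 = (3)(w^3 + 5w^2 + w + 42) + (−3w^2 + 3w − 21)
  w^3 + 5w^2 + w + 42 = (−(1/3)w − 2)(−3w^2 + 3w − 21) + (0)
Last nonzero remainder: −3w^2 + 3w − 21. Dividing through by −3 gives the monic gcd w^2 − w + 7.

w^2 − w + 7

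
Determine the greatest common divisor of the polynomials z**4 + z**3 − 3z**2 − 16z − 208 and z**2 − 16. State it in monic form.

Apply the Euclidean algorithm:
  z**4 + z**3 − 3z**2 − 16z − 208 = (z**2 + z + 13)(z**2 − 16) + (0)
The last nonzero remainder z**2 − 16 is already monic.

z**2 − 16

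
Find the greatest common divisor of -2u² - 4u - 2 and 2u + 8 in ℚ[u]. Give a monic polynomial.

1

Repeated division with remainder:
  -2u² - 4u - 2 = (-u + 2)(2u + 8) + (-18)
  2u + 8 = (-(1/9)u - 4/9)(-18) + (0)
The last nonzero remainder is the constant -18, so the polynomials are coprime and gcd = 1.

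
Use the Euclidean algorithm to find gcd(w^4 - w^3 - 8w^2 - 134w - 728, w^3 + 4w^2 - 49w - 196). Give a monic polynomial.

w^2 - 3w - 28

Euclidean algorithm in ℚ[w]:
  w^4 - w^3 - 8w^2 - 134w - 728 = (w - 5)(w^3 + 4w^2 - 49w - 196) + (61w^2 - 183w - 1708)
  w^3 + 4w^2 - 49w - 196 = ((1/61)w + 7/61)(61w^2 - 183w - 1708) + (0)
Last nonzero remainder: 61w^2 - 183w - 1708. Dividing through by 61 gives the monic gcd w^2 - 3w - 28.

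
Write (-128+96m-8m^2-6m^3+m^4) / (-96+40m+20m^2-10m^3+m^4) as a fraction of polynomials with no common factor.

(-16+m^2)/(-12-4m+m^2)

Repeated division with remainder:
  m^4-6m^3-8m^2+96m-128 = (m^4-10m^3+20m^2+40m-96) + (4m^3-28m^2+56m-32)
  m^4-10m^3+20m^2+40m-96 = ((1/4)m-3/4)(4m^3-28m^2+56m-32) + (-15m^2+90m-120)
  4m^3-28m^2+56m-32 = (-(4/15)m+4/15)(-15m^2+90m-120) + (0)
Last nonzero remainder: -15m^2+90m-120. Dividing through by -15 gives the monic gcd m^2-6m+8.
Cancel m^2-6m+8 from numerator and denominator to get the reduced form.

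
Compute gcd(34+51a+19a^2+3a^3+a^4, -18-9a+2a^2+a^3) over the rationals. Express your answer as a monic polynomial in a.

2+a

Repeated division with remainder:
  a^4+3a^3+19a^2+51a+34 = (a+1)(a^3+2a^2-9a-18) + (26a^2+78a+52)
  a^3+2a^2-9a-18 = ((1/26)a-1/26)(26a^2+78a+52) + (-8a-16)
  26a^2+78a+52 = (-(13/4)a-13/4)(-8a-16) + (0)
Last nonzero remainder: -8a-16. Dividing through by -8 gives the monic gcd a+2.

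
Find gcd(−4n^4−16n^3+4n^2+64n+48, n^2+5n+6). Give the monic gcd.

Repeated division with remainder:
  −4n^4−16n^3+4n^2+64n+48 = (−4n^2+4n+8)(n^2+5n+6) + (0)
The last nonzero remainder n^2+5n+6 is already monic.

n^2+5n+6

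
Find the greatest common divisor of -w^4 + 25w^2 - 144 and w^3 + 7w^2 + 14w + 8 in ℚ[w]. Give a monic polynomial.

w + 4

Repeated division with remainder:
  -w^4 + 25w^2 - 144 = (-w + 7)(w^3 + 7w^2 + 14w + 8) + (-10w^2 - 90w - 200)
  w^3 + 7w^2 + 14w + 8 = (-(1/10)w + 1/5)(-10w^2 - 90w - 200) + (12w + 48)
  -10w^2 - 90w - 200 = (-(5/6)w - 25/6)(12w + 48) + (0)
Last nonzero remainder: 12w + 48. Dividing through by 12 gives the monic gcd w + 4.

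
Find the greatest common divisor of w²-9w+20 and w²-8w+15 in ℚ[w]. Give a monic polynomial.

w-5

By polynomial division,
  w²-9w+20 = (w²-8w+15) + (-w+5)
  w²-8w+15 = (-w+3)(-w+5) + (0)
Last nonzero remainder: -w+5. Dividing through by -1 gives the monic gcd w-5.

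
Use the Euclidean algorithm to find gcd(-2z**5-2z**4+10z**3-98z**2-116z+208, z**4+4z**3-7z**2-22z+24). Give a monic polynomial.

z**2+3z-4

By polynomial division,
  -2z**5-2z**4+10z**3-98z**2-116z+208 = (-2z+6)(z**4+4z**3-7z**2-22z+24) + (-28z**3-100z**2+64z+64)
  z**4+4z**3-7z**2-22z+24 = (-(1/28)z-3/196)(-28z**3-100z**2+64z+64) + (-(306/49)z**2-(918/49)z+1224/49)
  -28z**3-100z**2+64z+64 = ((686/153)z+392/153)(-(306/49)z**2-(918/49)z+1224/49) + (0)
Last nonzero remainder: -(306/49)z**2-(918/49)z+1224/49. Dividing through by -306/49 gives the monic gcd z**2+3z-4.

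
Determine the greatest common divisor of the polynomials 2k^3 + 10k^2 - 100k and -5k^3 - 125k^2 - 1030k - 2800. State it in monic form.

k + 10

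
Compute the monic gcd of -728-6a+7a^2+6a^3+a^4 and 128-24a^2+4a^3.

Apply the Euclidean algorithm:
  a^4+6a^3+7a^2-6a-728 = ((1/4)a+3)(4a^3-24a^2+128) + (79a^2-38a-1112)
  4a^3-24a^2+128 = ((4/79)a-1744/6241)(79a^2-38a-1112) + ((285120/6241)a-1140480/6241)
  79a^2-38a-1112 = ((493039/285120)a+867499/142560)((285120/6241)a-1140480/6241) + (0)
Last nonzero remainder: (285120/6241)a-1140480/6241. Dividing through by 285120/6241 gives the monic gcd a-4.

-4+a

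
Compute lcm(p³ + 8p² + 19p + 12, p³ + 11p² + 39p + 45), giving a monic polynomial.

p⁵ + 16p⁴ + 98p³ + 284p² + 381p + 180

Repeated division with remainder:
  p³ + 8p² + 19p + 12 = (p³ + 11p² + 39p + 45) + (−3p² − 20p − 33)
  p³ + 11p² + 39p + 45 = (−(1/3)p − 13/9)(−3p² − 20p − 33) + (−(8/9)p − 8/3)
  −3p² − 20p − 33 = ((27/8)p + 99/8)(−(8/9)p − 8/3) + (0)
Last nonzero remainder: −(8/9)p − 8/3. Dividing through by −8/9 gives the monic gcd p + 3.
Then lcm(f, g) = f·g / gcd(f, g); expanding and making the result monic gives the answer.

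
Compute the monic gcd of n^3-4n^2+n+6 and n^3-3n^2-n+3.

Euclidean algorithm in ℚ[n]:
  n^3-4n^2+n+6 = (n^3-3n^2-n+3) + (-n^2+2n+3)
  n^3-3n^2-n+3 = (-n+1)(-n^2+2n+3) + (0)
Last nonzero remainder: -n^2+2n+3. Dividing through by -1 gives the monic gcd n^2-2n-3.

n^2-2n-3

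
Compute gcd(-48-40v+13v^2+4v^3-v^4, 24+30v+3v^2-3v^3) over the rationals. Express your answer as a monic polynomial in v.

-4-3v+v^2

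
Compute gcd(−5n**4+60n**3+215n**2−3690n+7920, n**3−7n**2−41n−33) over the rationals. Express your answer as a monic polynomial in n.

n−11

Repeated division with remainder:
  −5n**4+60n**3+215n**2−3690n+7920 = (−5n+25)(n**3−7n**2−41n−33) + (185n**2−2830n+8745)
  n**3−7n**2−41n−33 = ((1/185)n+307/6845)(185n**2−2830n+8745) + ((52920/1369)n−582120/1369)
  185n**2−2830n+8745 = ((50653/10584)n−72557/3528)((52920/1369)n−582120/1369) + (0)
Last nonzero remainder: (52920/1369)n−582120/1369. Dividing through by 52920/1369 gives the monic gcd n−11.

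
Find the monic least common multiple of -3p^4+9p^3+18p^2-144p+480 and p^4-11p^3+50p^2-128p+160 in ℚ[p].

p^5-7p^4+6p^3+72p^2-352p+640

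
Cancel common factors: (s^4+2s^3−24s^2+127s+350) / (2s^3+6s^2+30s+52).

(s^3−24s+175)/(2s^2+2s+26)

Repeated division with remainder:
  s^4+2s^3−24s^2+127s+350 = ((1/2)s−1/2)(2s^3+6s^2+30s+52) + (−36s^2+116s+376)
  2s^3+6s^2+30s+52 = (−(1/18)s−28/81)(−36s^2+116s+376) + ((7370/81)s+14740/81)
  −36s^2+116s+376 = (−(1458/3685)s+7614/3685)((7370/81)s+14740/81) + (0)
Last nonzero remainder: (7370/81)s+14740/81. Dividing through by 7370/81 gives the monic gcd s+2.
Cancel s+2 from numerator and denominator to get the reduced form.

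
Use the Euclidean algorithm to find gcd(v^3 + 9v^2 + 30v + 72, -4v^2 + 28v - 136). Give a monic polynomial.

By polynomial division,
  v^3 + 9v^2 + 30v + 72 = (-(1/4)v - 4)(-4v^2 + 28v - 136) + (108v - 472)
  -4v^2 + 28v - 136 = (-(1/27)v + 71/729)(108v - 472) + (-65632/729)
  108v - 472 = (-(19683/16408)v + 43011/8204)(-65632/729) + (0)
The last nonzero remainder is the constant -65632/729, so the polynomials are coprime and gcd = 1.

1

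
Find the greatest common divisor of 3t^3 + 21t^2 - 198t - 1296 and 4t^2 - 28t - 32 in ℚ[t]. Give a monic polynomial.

t - 8

Repeated division with remainder:
  3t^3 + 21t^2 - 198t - 1296 = ((3/4)t + 21/2)(4t^2 - 28t - 32) + (120t - 960)
  4t^2 - 28t - 32 = ((1/30)t + 1/30)(120t - 960) + (0)
Last nonzero remainder: 120t - 960. Dividing through by 120 gives the monic gcd t - 8.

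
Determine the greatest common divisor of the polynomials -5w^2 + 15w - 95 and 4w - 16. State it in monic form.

Apply the Euclidean algorithm:
  -5w^2 + 15w - 95 = (-(5/4)w - 5/4)(4w - 16) + (-115)
  4w - 16 = (-(4/115)w + 16/115)(-115) + (0)
The last nonzero remainder is the constant -115, so the polynomials are coprime and gcd = 1.

1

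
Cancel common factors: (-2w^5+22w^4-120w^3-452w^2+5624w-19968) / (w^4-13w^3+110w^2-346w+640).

Repeated division with remainder:
  -2w^5+22w^4-120w^3-452w^2+5624w-19968 = (-2w-4)(w^4-13w^3+110w^2-346w+640) + (48w^3-704w^2+5520w-17408)
  w^4-13w^3+110w^2-346w+640 = ((1/48)w+5/144)(48w^3-704w^2+5520w-17408) + ((175/9)w^2-175w+11200/9)
  48w^3-704w^2+5520w-17408 = ((432/175)w-2448/175)((175/9)w^2-175w+11200/9) + (0)
Last nonzero remainder: (175/9)w^2-175w+11200/9. Dividing through by 175/9 gives the monic gcd w^2-9w+64.
Cancel w^2-9w+64 from numerator and denominator to get the reduced form.

(-2w^3+4w^2+44w-312)/(w^2-4w+10)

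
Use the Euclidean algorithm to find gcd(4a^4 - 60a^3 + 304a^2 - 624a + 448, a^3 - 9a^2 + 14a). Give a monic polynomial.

a^2 - 9a + 14

Euclidean algorithm in ℚ[a]:
  4a^4 - 60a^3 + 304a^2 - 624a + 448 = (4a - 24)(a^3 - 9a^2 + 14a) + (32a^2 - 288a + 448)
  a^3 - 9a^2 + 14a = ((1/32)a)(32a^2 - 288a + 448) + (0)
Last nonzero remainder: 32a^2 - 288a + 448. Dividing through by 32 gives the monic gcd a^2 - 9a + 14.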